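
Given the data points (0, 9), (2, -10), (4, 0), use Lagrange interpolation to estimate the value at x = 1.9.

Lagrange interpolation formula:
P(x) = Σ yᵢ × Lᵢ(x)
where Lᵢ(x) = Π_{j≠i} (x - xⱼ)/(xᵢ - xⱼ)

L_0(1.9) = (1.9 - 2)/(0 - 2) × (1.9 - 4)/(0 - 4) = 0.026250
L_1(1.9) = (1.9 - 0)/(2 - 0) × (1.9 - 4)/(2 - 4) = 0.997500
L_2(1.9) = (1.9 - 0)/(4 - 0) × (1.9 - 2)/(4 - 2) = -0.023750

P(1.9) = 9×L_0(1.9) + (-10)×L_1(1.9) + 0×L_2(1.9)
P(1.9) = -9.738750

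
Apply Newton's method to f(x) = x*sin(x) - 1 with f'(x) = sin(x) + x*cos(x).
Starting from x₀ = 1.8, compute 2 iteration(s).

f(x) = x*sin(x) - 1
f'(x) = sin(x) + x*cos(x)
x₀ = 1.8

Newton-Raphson formula: x_{n+1} = x_n - f(x_n)/f'(x_n)

Iteration 1:
  f(1.800000) = 0.752926
  f'(1.800000) = 0.564884
  x_1 = 1.800000 - 0.752926/0.564884 = 0.467114
Iteration 2:
  f(0.467114) = -0.789653
  f'(0.467114) = 0.867384
  x_2 = 0.467114 - (-0.789653)/0.867384 = 1.377499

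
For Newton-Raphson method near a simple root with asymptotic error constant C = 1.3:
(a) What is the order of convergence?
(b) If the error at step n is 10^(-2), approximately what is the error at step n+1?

(a) Newton-Raphson has quadratic (order 2) convergence near simple roots.
    This means |e_{n+1}| ≈ C|e_n|².

(b) With |e_n| = 10^(-2) and C = 1.3:
    |e_{n+1}| ≈ 1.3 × (10^(-2))² = 1.3 × 10^(-4)

(a) 2 (quadratic); (b) |e_{n+1}| ≈ 1.300e-04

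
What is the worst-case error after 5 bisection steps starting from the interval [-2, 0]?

Bisection error bound: |error| ≤ (b-a)/2^n
|error| ≤ (0 - (-2))/2^5 = 2/2^5
|error| ≤ 0.0625000000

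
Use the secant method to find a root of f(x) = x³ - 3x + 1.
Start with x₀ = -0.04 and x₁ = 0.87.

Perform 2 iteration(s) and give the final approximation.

f(x) = x³ - 3x + 1
x₀ = -0.04, x₁ = 0.87

Secant formula: x_{n+1} = x_n - f(x_n)(x_n - x_{n-1})/(f(x_n) - f(x_{n-1}))

Iteration 1:
  f(-0.040000) = 1.119936
  f(0.870000) = -0.951497
  x_2 = 0.870000 - (-0.951497)×(0.870000 - (-0.040000))/(-0.951497 - 1.119936)
       = 0.451998
Iteration 2:
  f(0.870000) = -0.951497
  f(0.451998) = -0.263651
  x_3 = 0.451998 - (-0.263651)×(0.451998 - 0.870000)/(-0.263651 - (-0.951497))
       = 0.291779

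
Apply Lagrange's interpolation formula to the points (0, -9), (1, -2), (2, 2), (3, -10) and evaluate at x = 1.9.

Lagrange interpolation formula:
P(x) = Σ yᵢ × Lᵢ(x)
where Lᵢ(x) = Π_{j≠i} (x - xⱼ)/(xᵢ - xⱼ)

L_0(1.9) = (1.9 - 1)/(0 - 1) × (1.9 - 2)/(0 - 2) × (1.9 - 3)/(0 - 3) = -0.016500
L_1(1.9) = (1.9 - 0)/(1 - 0) × (1.9 - 2)/(1 - 2) × (1.9 - 3)/(1 - 3) = 0.104500
L_2(1.9) = (1.9 - 0)/(2 - 0) × (1.9 - 1)/(2 - 1) × (1.9 - 3)/(2 - 3) = 0.940500
L_3(1.9) = (1.9 - 0)/(3 - 0) × (1.9 - 1)/(3 - 1) × (1.9 - 2)/(3 - 2) = -0.028500

P(1.9) = (-9)×L_0(1.9) + (-2)×L_1(1.9) + 2×L_2(1.9) + (-10)×L_3(1.9)
P(1.9) = 2.105500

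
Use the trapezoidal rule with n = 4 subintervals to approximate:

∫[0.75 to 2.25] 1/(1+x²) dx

f(x) = 1/(1+x²)
a = 0.75, b = 2.25, n = 4
h = (b - a)/n = 0.375000

Trapezoidal rule: (h/2)[f(x₀) + 2f(x₁) + 2f(x₂) + ... + f(xₙ)]

x_0 = 0.7500, f(x_0) = 0.640000, coefficient = 1
x_1 = 1.1250, f(x_1) = 0.441379, coefficient = 2
x_2 = 1.5000, f(x_2) = 0.307692, coefficient = 2
x_3 = 1.8750, f(x_3) = 0.221453, coefficient = 2
x_4 = 2.2500, f(x_4) = 0.164948, coefficient = 1

I ≈ (0.375000/2) × 2.745998 = 0.514875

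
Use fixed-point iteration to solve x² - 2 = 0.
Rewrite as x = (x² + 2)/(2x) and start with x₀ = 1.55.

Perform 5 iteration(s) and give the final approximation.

Equation: x² - 2 = 0
Fixed-point form: x = (x² + 2)/(2x)
x₀ = 1.55

x_1 = g(1.550000) = 1.420161
x_2 = g(1.420161) = 1.414226
x_3 = g(1.414226) = 1.414214
x_4 = g(1.414214) = 1.414214
x_5 = g(1.414214) = 1.414214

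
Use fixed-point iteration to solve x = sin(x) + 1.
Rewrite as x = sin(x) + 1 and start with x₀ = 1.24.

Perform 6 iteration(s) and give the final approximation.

Equation: x = sin(x) + 1
Fixed-point form: x = sin(x) + 1
x₀ = 1.24

x_1 = g(1.240000) = 1.945784
x_2 = g(1.945784) = 1.930512
x_3 = g(1.930512) = 1.935997
x_4 = g(1.935997) = 1.934052
x_5 = g(1.934052) = 1.934745
x_6 = g(1.934745) = 1.934499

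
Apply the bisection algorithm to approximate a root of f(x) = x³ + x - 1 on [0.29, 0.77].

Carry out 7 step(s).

f(x) = x³ + x - 1
Initial interval: [0.29, 0.77]

Iteration 1:
  c_1 = (0.290000 + 0.770000)/2 = 0.530000
  f(c_1) = f(0.530000) = -0.321123
  f(a) × f(c) ≥ 0, new interval: [0.530000, 0.770000]
Iteration 2:
  c_2 = (0.530000 + 0.770000)/2 = 0.650000
  f(c_2) = f(0.650000) = -0.075375
  f(a) × f(c) ≥ 0, new interval: [0.650000, 0.770000]
Iteration 3:
  c_3 = (0.650000 + 0.770000)/2 = 0.710000
  f(c_3) = f(0.710000) = 0.067911
  f(a) × f(c) < 0, new interval: [0.650000, 0.710000]
Iteration 4:
  c_4 = (0.650000 + 0.710000)/2 = 0.680000
  f(c_4) = f(0.680000) = -0.005568
  f(a) × f(c) ≥ 0, new interval: [0.680000, 0.710000]
Iteration 5:
  c_5 = (0.680000 + 0.710000)/2 = 0.695000
  f(c_5) = f(0.695000) = 0.030702
  f(a) × f(c) < 0, new interval: [0.680000, 0.695000]
Iteration 6:
  c_6 = (0.680000 + 0.695000)/2 = 0.687500
  f(c_6) = f(0.687500) = 0.012451
  f(a) × f(c) < 0, new interval: [0.680000, 0.687500]
Iteration 7:
  c_7 = (0.680000 + 0.687500)/2 = 0.683750
  f(c_7) = f(0.683750) = 0.003413
  f(a) × f(c) < 0, new interval: [0.680000, 0.683750]

After 7 iteration(s), the approximation is c_7 = 0.683750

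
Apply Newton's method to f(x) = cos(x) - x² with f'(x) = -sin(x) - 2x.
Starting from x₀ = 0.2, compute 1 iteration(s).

f(x) = cos(x) - x²
f'(x) = -sin(x) - 2x
x₀ = 0.2

Newton-Raphson formula: x_{n+1} = x_n - f(x_n)/f'(x_n)

Iteration 1:
  f(0.200000) = 0.940067
  f'(0.200000) = -0.598669
  x_1 = 0.200000 - 0.940067/(-0.598669) = 1.770260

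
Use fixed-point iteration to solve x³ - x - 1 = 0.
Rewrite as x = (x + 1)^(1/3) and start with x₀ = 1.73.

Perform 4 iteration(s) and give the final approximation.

Equation: x³ - x - 1 = 0
Fixed-point form: x = (x + 1)^(1/3)
x₀ = 1.73

x_1 = g(1.730000) = 1.397615
x_2 = g(1.397615) = 1.338422
x_3 = g(1.338422) = 1.327316
x_4 = g(1.327316) = 1.325211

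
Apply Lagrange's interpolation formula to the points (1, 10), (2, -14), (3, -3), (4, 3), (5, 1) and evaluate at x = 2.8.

Lagrange interpolation formula:
P(x) = Σ yᵢ × Lᵢ(x)
where Lᵢ(x) = Π_{j≠i} (x - xⱼ)/(xᵢ - xⱼ)

L_0(2.8) = (2.8 - 2)/(1 - 2) × (2.8 - 3)/(1 - 3) × (2.8 - 4)/(1 - 4) × (2.8 - 5)/(1 - 5) = -0.017600
L_1(2.8) = (2.8 - 1)/(2 - 1) × (2.8 - 3)/(2 - 3) × (2.8 - 4)/(2 - 4) × (2.8 - 5)/(2 - 5) = 0.158400
L_2(2.8) = (2.8 - 1)/(3 - 1) × (2.8 - 2)/(3 - 2) × (2.8 - 4)/(3 - 4) × (2.8 - 5)/(3 - 5) = 0.950400
L_3(2.8) = (2.8 - 1)/(4 - 1) × (2.8 - 2)/(4 - 2) × (2.8 - 3)/(4 - 3) × (2.8 - 5)/(4 - 5) = -0.105600
L_4(2.8) = (2.8 - 1)/(5 - 1) × (2.8 - 2)/(5 - 2) × (2.8 - 3)/(5 - 3) × (2.8 - 4)/(5 - 4) = 0.014400

P(2.8) = 10×L_0(2.8) + (-14)×L_1(2.8) + (-3)×L_2(2.8) + 3×L_3(2.8) + 1×L_4(2.8)
P(2.8) = -5.547200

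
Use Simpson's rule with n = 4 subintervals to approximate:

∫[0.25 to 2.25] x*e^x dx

f(x) = x*e^x
a = 0.25, b = 2.25, n = 4
h = (b - a)/n = 0.500000

Simpson's rule: (h/3)[f(x₀) + 4f(x₁) + 2f(x₂) + ... + f(xₙ)]

x_0 = 0.2500, f(x_0) = 0.321006, coefficient = 1
x_1 = 0.7500, f(x_1) = 1.587750, coefficient = 4
x_2 = 1.2500, f(x_2) = 4.362929, coefficient = 2
x_3 = 1.7500, f(x_3) = 10.070555, coefficient = 4
x_4 = 2.2500, f(x_4) = 21.347406, coefficient = 1

I ≈ (0.500000/3) × 77.027488 = 12.837915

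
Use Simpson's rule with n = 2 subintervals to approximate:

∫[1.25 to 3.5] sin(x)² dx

f(x) = sin(x)²
a = 1.25, b = 3.5, n = 2
h = (b - a)/n = 1.125000

Simpson's rule: (h/3)[f(x₀) + 4f(x₁) + 2f(x₂) + ... + f(xₙ)]

x_0 = 1.2500, f(x_0) = 0.900572, coefficient = 1
x_1 = 2.3750, f(x_1) = 0.481199, coefficient = 4
x_2 = 3.5000, f(x_2) = 0.123049, coefficient = 1

I ≈ (1.125000/3) × 2.948416 = 1.105656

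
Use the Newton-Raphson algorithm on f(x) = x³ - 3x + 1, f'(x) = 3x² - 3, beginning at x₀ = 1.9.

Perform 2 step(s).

f(x) = x³ - 3x + 1
f'(x) = 3x² - 3
x₀ = 1.9

Newton-Raphson formula: x_{n+1} = x_n - f(x_n)/f'(x_n)

Iteration 1:
  f(1.900000) = 2.159000
  f'(1.900000) = 7.830000
  x_1 = 1.900000 - 2.159000/7.830000 = 1.624266
Iteration 2:
  f(1.624266) = 0.412404
  f'(1.624266) = 4.914717
  x_2 = 1.624266 - 0.412404/4.914717 = 1.540354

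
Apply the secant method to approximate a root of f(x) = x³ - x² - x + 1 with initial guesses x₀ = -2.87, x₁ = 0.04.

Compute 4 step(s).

f(x) = x³ - x² - x + 1
x₀ = -2.87, x₁ = 0.04

Secant formula: x_{n+1} = x_n - f(x_n)(x_n - x_{n-1})/(f(x_n) - f(x_{n-1}))

Iteration 1:
  f(-2.870000) = -28.006803
  f(0.040000) = 0.958464
  x_2 = 0.040000 - 0.958464×(0.040000 - (-2.870000))/(0.958464 - (-28.006803))
       = -0.056292
Iteration 2:
  f(0.040000) = 0.958464
  f(-0.056292) = 1.052945
  x_3 = -0.056292 - 1.052945×(-0.056292 - 0.040000)/(1.052945 - 0.958464)
       = 1.016838
Iteration 3:
  f(-0.056292) = 1.052945
  f(1.016838) = 0.000572
  x_4 = 1.016838 - 0.000572×(1.016838 - (-0.056292))/(0.000572 - 1.052945)
       = 1.017421
Iteration 4:
  f(1.016838) = 0.000572
  f(1.017421) = 0.000612
  x_5 = 1.017421 - 0.000612×(1.017421 - 1.016838)/(0.000612 - 0.000572)
       = 1.008598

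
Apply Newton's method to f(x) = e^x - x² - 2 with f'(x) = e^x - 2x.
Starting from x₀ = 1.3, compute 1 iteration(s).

f(x) = e^x - x² - 2
f'(x) = e^x - 2x
x₀ = 1.3

Newton-Raphson formula: x_{n+1} = x_n - f(x_n)/f'(x_n)

Iteration 1:
  f(1.300000) = -0.020703
  f'(1.300000) = 1.069297
  x_1 = 1.300000 - (-0.020703)/1.069297 = 1.319362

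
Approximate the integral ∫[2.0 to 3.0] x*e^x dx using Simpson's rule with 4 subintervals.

f(x) = x*e^x
a = 2.0, b = 3.0, n = 4
h = (b - a)/n = 0.250000

Simpson's rule: (h/3)[f(x₀) + 4f(x₁) + 2f(x₂) + ... + f(xₙ)]

x_0 = 2.0000, f(x_0) = 14.778112, coefficient = 1
x_1 = 2.2500, f(x_1) = 21.347406, coefficient = 4
x_2 = 2.5000, f(x_2) = 30.456235, coefficient = 2
x_3 = 2.7500, f(x_3) = 43.017238, coefficient = 4
x_4 = 3.0000, f(x_4) = 60.256611, coefficient = 1

I ≈ (0.250000/3) × 393.405766 = 32.783814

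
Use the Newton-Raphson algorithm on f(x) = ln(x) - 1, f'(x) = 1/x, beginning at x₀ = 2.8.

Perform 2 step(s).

f(x) = ln(x) - 1
f'(x) = 1/x
x₀ = 2.8

Newton-Raphson formula: x_{n+1} = x_n - f(x_n)/f'(x_n)

Iteration 1:
  f(2.800000) = 0.029619
  f'(2.800000) = 0.357143
  x_1 = 2.800000 - 0.029619/0.357143 = 2.717066
Iteration 2:
  f(2.717066) = -0.000448
  f'(2.717066) = 0.368044
  x_2 = 2.717066 - (-0.000448)/0.368044 = 2.718282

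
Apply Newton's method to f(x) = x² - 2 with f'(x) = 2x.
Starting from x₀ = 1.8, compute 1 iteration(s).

f(x) = x² - 2
f'(x) = 2x
x₀ = 1.8

Newton-Raphson formula: x_{n+1} = x_n - f(x_n)/f'(x_n)

Iteration 1:
  f(1.800000) = 1.240000
  f'(1.800000) = 3.600000
  x_1 = 1.800000 - 1.240000/3.600000 = 1.455556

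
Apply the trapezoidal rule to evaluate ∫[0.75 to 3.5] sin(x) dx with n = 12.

f(x) = sin(x)
a = 0.75, b = 3.5, n = 12
h = (b - a)/n = 0.229167

Trapezoidal rule: (h/2)[f(x₀) + 2f(x₁) + 2f(x₂) + ... + f(xₙ)]

x_0 = 0.7500, f(x_0) = 0.681639, coefficient = 1
x_1 = 0.9792, f(x_1) = 0.830033, coefficient = 2
x_2 = 1.2083, f(x_2) = 0.935026, coefficient = 2
x_3 = 1.4375, f(x_3) = 0.991129, coefficient = 2
x_4 = 1.6667, f(x_4) = 0.995408, coefficient = 2
x_5 = 1.8958, f(x_5) = 0.947639, coefficient = 2
x_6 = 2.1250, f(x_6) = 0.850320, coefficient = 2
x_7 = 2.3542, f(x_7) = 0.708539, coefficient = 2
x_8 = 2.5833, f(x_8) = 0.529711, coefficient = 2
x_9 = 2.8125, f(x_9) = 0.323185, coefficient = 2
x_10 = 3.0417, f(x_10) = 0.099760, coefficient = 2
x_11 = 3.2708, f(x_11) = -0.128881, coefficient = 2
x_12 = 3.5000, f(x_12) = -0.350783, coefficient = 1

I ≈ (0.229167/2) × 14.494591 = 1.660839
Exact value: 1.668146
Error: 0.007307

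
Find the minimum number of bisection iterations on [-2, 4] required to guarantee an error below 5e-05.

We need (b-a)/2^n ≤ 5e-05
(4 - (-2))/2^n ≤ 5e-05
6/2^n ≤ 5e-05
2^n ≥ 120000
n ≥ log₂(120000) = 16.87
n ≥ 17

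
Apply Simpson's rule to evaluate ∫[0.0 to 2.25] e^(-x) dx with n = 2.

f(x) = e^(-x)
a = 0.0, b = 2.25, n = 2
h = (b - a)/n = 1.125000

Simpson's rule: (h/3)[f(x₀) + 4f(x₁) + 2f(x₂) + ... + f(xₙ)]

x_0 = 0.0000, f(x_0) = 1.000000, coefficient = 1
x_1 = 1.1250, f(x_1) = 0.324652, coefficient = 4
x_2 = 2.2500, f(x_2) = 0.105399, coefficient = 1

I ≈ (1.125000/3) × 2.404009 = 0.901503
Exact value: 0.894601
Error: 0.006903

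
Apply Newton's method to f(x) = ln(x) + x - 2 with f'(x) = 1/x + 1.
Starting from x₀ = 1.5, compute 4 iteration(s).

f(x) = ln(x) + x - 2
f'(x) = 1/x + 1
x₀ = 1.5

Newton-Raphson formula: x_{n+1} = x_n - f(x_n)/f'(x_n)

Iteration 1:
  f(1.500000) = -0.094535
  f'(1.500000) = 1.666667
  x_1 = 1.500000 - (-0.094535)/1.666667 = 1.556721
Iteration 2:
  f(1.556721) = -0.000697
  f'(1.556721) = 1.642376
  x_2 = 1.556721 - (-0.000697)/1.642376 = 1.557146
Iteration 3:
  f(1.557146) = 0.000000
  f'(1.557146) = 1.642201
  x_3 = 1.557146 - 0.000000/1.642201 = 1.557146
Iteration 4:
  f(1.557146) = 0.000000
  f'(1.557146) = 1.642201
  x_4 = 1.557146 - 0.000000/1.642201 = 1.557146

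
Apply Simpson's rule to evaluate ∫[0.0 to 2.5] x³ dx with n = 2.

f(x) = x³
a = 0.0, b = 2.5, n = 2
h = (b - a)/n = 1.250000

Simpson's rule: (h/3)[f(x₀) + 4f(x₁) + 2f(x₂) + ... + f(xₙ)]

x_0 = 0.0000, f(x_0) = 0.000000, coefficient = 1
x_1 = 1.2500, f(x_1) = 1.953125, coefficient = 4
x_2 = 2.5000, f(x_2) = 15.625000, coefficient = 1

I ≈ (1.250000/3) × 23.437500 = 9.765625
Exact value: 9.765625
Error: 0.000000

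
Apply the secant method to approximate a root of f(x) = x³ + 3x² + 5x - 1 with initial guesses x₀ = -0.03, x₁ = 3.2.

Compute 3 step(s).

f(x) = x³ + 3x² + 5x - 1
x₀ = -0.03, x₁ = 3.2

Secant formula: x_{n+1} = x_n - f(x_n)(x_n - x_{n-1})/(f(x_n) - f(x_{n-1}))

Iteration 1:
  f(-0.030000) = -1.147327
  f(3.200000) = 78.488000
  x_2 = 3.200000 - 78.488000×(3.200000 - (-0.030000))/(78.488000 - (-1.147327))
       = 0.016535
Iteration 2:
  f(3.200000) = 78.488000
  f(0.016535) = -0.916498
  x_3 = 0.016535 - (-0.916498)×(0.016535 - 3.200000)/(-0.916498 - 78.488000)
       = 0.053279
Iteration 3:
  f(0.016535) = -0.916498
  f(0.053279) = -0.724935
  x_4 = 0.053279 - (-0.724935)×(0.053279 - 0.016535)/(-0.724935 - (-0.916498))
       = 0.192331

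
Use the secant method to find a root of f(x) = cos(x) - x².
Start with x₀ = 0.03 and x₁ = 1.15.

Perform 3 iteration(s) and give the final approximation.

f(x) = cos(x) - x²
x₀ = 0.03, x₁ = 1.15

Secant formula: x_{n+1} = x_n - f(x_n)(x_n - x_{n-1})/(f(x_n) - f(x_{n-1}))

Iteration 1:
  f(0.030000) = 0.998650
  f(1.150000) = -0.914013
  x_2 = 1.150000 - (-0.914013)×(1.150000 - 0.030000)/(-0.914013 - 0.998650)
       = 0.614781
Iteration 2:
  f(1.150000) = -0.914013
  f(0.614781) = 0.438945
  x_3 = 0.614781 - 0.438945×(0.614781 - 1.150000)/(0.438945 - (-0.914013))
       = 0.788424
Iteration 3:
  f(0.614781) = 0.438945
  f(0.788424) = 0.083352
  x_4 = 0.788424 - 0.083352×(0.788424 - 0.614781)/(0.083352 - 0.438945)
       = 0.829126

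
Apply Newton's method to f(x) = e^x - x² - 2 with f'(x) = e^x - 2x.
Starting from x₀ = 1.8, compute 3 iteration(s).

f(x) = e^x - x² - 2
f'(x) = e^x - 2x
x₀ = 1.8

Newton-Raphson formula: x_{n+1} = x_n - f(x_n)/f'(x_n)

Iteration 1:
  f(1.800000) = 0.809647
  f'(1.800000) = 2.449647
  x_1 = 1.800000 - 0.809647/2.449647 = 1.469484
Iteration 2:
  f(1.469484) = 0.187608
  f'(1.469484) = 1.408024
  x_2 = 1.469484 - 0.187608/1.408024 = 1.336242
Iteration 3:
  f(1.336242) = 0.019175
  f'(1.336242) = 1.132234
  x_3 = 1.336242 - 0.019175/1.132234 = 1.319306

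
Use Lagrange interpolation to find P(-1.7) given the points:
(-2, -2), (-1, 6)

Lagrange interpolation formula:
P(x) = Σ yᵢ × Lᵢ(x)
where Lᵢ(x) = Π_{j≠i} (x - xⱼ)/(xᵢ - xⱼ)

L_0(-1.7) = (-1.7 - (-1))/(-2 - (-1)) = 0.700000
L_1(-1.7) = (-1.7 - (-2))/(-1 - (-2)) = 0.300000

P(-1.7) = (-2)×L_0(-1.7) + 6×L_1(-1.7)
P(-1.7) = 0.400000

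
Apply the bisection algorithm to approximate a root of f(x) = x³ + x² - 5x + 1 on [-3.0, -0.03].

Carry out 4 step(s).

f(x) = x³ + x² - 5x + 1
Initial interval: [-3.0, -0.03]

Iteration 1:
  c_1 = (-3.000000 + (-0.030000))/2 = -1.515000
  f(c_1) = f(-1.515000) = 7.392959
  f(a) × f(c) < 0, new interval: [-3.000000, -1.515000]
Iteration 2:
  c_2 = (-3.000000 + (-1.515000))/2 = -2.257500
  f(c_2) = f(-2.257500) = 5.878895
  f(a) × f(c) < 0, new interval: [-3.000000, -2.257500]
Iteration 3:
  c_3 = (-3.000000 + (-2.257500))/2 = -2.628750
  f(c_3) = f(-2.628750) = 2.888556
  f(a) × f(c) < 0, new interval: [-3.000000, -2.628750]
Iteration 4:
  c_4 = (-3.000000 + (-2.628750))/2 = -2.814375
  f(c_4) = f(-2.814375) = 0.700743
  f(a) × f(c) < 0, new interval: [-3.000000, -2.814375]

After 4 iteration(s), the approximation is c_4 = -2.814375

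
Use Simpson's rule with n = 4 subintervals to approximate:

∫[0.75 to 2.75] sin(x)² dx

f(x) = sin(x)²
a = 0.75, b = 2.75, n = 4
h = (b - a)/n = 0.500000

Simpson's rule: (h/3)[f(x₀) + 4f(x₁) + 2f(x₂) + ... + f(xₙ)]

x_0 = 0.7500, f(x_0) = 0.464631, coefficient = 1
x_1 = 1.2500, f(x_1) = 0.900572, coefficient = 4
x_2 = 1.7500, f(x_2) = 0.968228, coefficient = 2
x_3 = 2.2500, f(x_3) = 0.605398, coefficient = 4
x_4 = 2.7500, f(x_4) = 0.145665, coefficient = 1

I ≈ (0.500000/3) × 8.570632 = 1.428439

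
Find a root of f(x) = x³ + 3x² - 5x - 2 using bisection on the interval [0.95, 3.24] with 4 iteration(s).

f(x) = x³ + 3x² - 5x - 2
Initial interval: [0.95, 3.24]

Iteration 1:
  c_1 = (0.950000 + 3.240000)/2 = 2.095000
  f(c_1) = f(2.095000) = 9.887082
  f(a) × f(c) < 0, new interval: [0.950000, 2.095000]
Iteration 2:
  c_2 = (0.950000 + 2.095000)/2 = 1.522500
  f(c_2) = f(1.522500) = 0.870683
  f(a) × f(c) < 0, new interval: [0.950000, 1.522500]
Iteration 3:
  c_3 = (0.950000 + 1.522500)/2 = 1.236250
  f(c_3) = f(1.236250) = -1.706930
  f(a) × f(c) ≥ 0, new interval: [1.236250, 1.522500]
Iteration 4:
  c_4 = (1.236250 + 1.522500)/2 = 1.379375
  f(c_4) = f(1.379375) = -0.564346
  f(a) × f(c) ≥ 0, new interval: [1.379375, 1.522500]

After 4 iteration(s), the approximation is c_4 = 1.379375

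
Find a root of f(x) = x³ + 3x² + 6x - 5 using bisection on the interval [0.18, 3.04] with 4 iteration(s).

f(x) = x³ + 3x² + 6x - 5
Initial interval: [0.18, 3.04]

Iteration 1:
  c_1 = (0.180000 + 3.040000)/2 = 1.610000
  f(c_1) = f(1.610000) = 16.609581
  f(a) × f(c) < 0, new interval: [0.180000, 1.610000]
Iteration 2:
  c_2 = (0.180000 + 1.610000)/2 = 0.895000
  f(c_2) = f(0.895000) = 3.489992
  f(a) × f(c) < 0, new interval: [0.180000, 0.895000]
Iteration 3:
  c_3 = (0.180000 + 0.895000)/2 = 0.537500
  f(c_3) = f(0.537500) = -0.752994
  f(a) × f(c) ≥ 0, new interval: [0.537500, 0.895000]
Iteration 4:
  c_4 = (0.537500 + 0.895000)/2 = 0.716250
  f(c_4) = f(0.716250) = 1.203989
  f(a) × f(c) < 0, new interval: [0.537500, 0.716250]

After 4 iteration(s), the approximation is c_4 = 0.716250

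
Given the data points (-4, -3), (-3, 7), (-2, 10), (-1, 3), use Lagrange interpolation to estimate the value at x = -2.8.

Lagrange interpolation formula:
P(x) = Σ yᵢ × Lᵢ(x)
where Lᵢ(x) = Π_{j≠i} (x - xⱼ)/(xᵢ - xⱼ)

L_0(-2.8) = (-2.8 - (-3))/(-4 - (-3)) × (-2.8 - (-2))/(-4 - (-2)) × (-2.8 - (-1))/(-4 - (-1)) = -0.048000
L_1(-2.8) = (-2.8 - (-4))/(-3 - (-4)) × (-2.8 - (-2))/(-3 - (-2)) × (-2.8 - (-1))/(-3 - (-1)) = 0.864000
L_2(-2.8) = (-2.8 - (-4))/(-2 - (-4)) × (-2.8 - (-3))/(-2 - (-3)) × (-2.8 - (-1))/(-2 - (-1)) = 0.216000
L_3(-2.8) = (-2.8 - (-4))/(-1 - (-4)) × (-2.8 - (-3))/(-1 - (-3)) × (-2.8 - (-2))/(-1 - (-2)) = -0.032000

P(-2.8) = (-3)×L_0(-2.8) + 7×L_1(-2.8) + 10×L_2(-2.8) + 3×L_3(-2.8)
P(-2.8) = 8.256000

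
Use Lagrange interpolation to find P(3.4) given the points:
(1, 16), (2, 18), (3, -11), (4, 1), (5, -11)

Lagrange interpolation formula:
P(x) = Σ yᵢ × Lᵢ(x)
where Lᵢ(x) = Π_{j≠i} (x - xⱼ)/(xᵢ - xⱼ)

L_0(3.4) = (3.4 - 2)/(1 - 2) × (3.4 - 3)/(1 - 3) × (3.4 - 4)/(1 - 4) × (3.4 - 5)/(1 - 5) = 0.022400
L_1(3.4) = (3.4 - 1)/(2 - 1) × (3.4 - 3)/(2 - 3) × (3.4 - 4)/(2 - 4) × (3.4 - 5)/(2 - 5) = -0.153600
L_2(3.4) = (3.4 - 1)/(3 - 1) × (3.4 - 2)/(3 - 2) × (3.4 - 4)/(3 - 4) × (3.4 - 5)/(3 - 5) = 0.806400
L_3(3.4) = (3.4 - 1)/(4 - 1) × (3.4 - 2)/(4 - 2) × (3.4 - 3)/(4 - 3) × (3.4 - 5)/(4 - 5) = 0.358400
L_4(3.4) = (3.4 - 1)/(5 - 1) × (3.4 - 2)/(5 - 2) × (3.4 - 3)/(5 - 3) × (3.4 - 4)/(5 - 4) = -0.033600

P(3.4) = 16×L_0(3.4) + 18×L_1(3.4) + (-11)×L_2(3.4) + 1×L_3(3.4) + (-11)×L_4(3.4)
P(3.4) = -10.548800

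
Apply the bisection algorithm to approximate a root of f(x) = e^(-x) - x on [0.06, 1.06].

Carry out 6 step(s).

f(x) = e^(-x) - x
Initial interval: [0.06, 1.06]

Iteration 1:
  c_1 = (0.060000 + 1.060000)/2 = 0.560000
  f(c_1) = f(0.560000) = 0.011209
  f(a) × f(c) ≥ 0, new interval: [0.560000, 1.060000]
Iteration 2:
  c_2 = (0.560000 + 1.060000)/2 = 0.810000
  f(c_2) = f(0.810000) = -0.365142
  f(a) × f(c) < 0, new interval: [0.560000, 0.810000]
Iteration 3:
  c_3 = (0.560000 + 0.810000)/2 = 0.685000
  f(c_3) = f(0.685000) = -0.180910
  f(a) × f(c) < 0, new interval: [0.560000, 0.685000]
Iteration 4:
  c_4 = (0.560000 + 0.685000)/2 = 0.622500
  f(c_4) = f(0.622500) = -0.085899
  f(a) × f(c) < 0, new interval: [0.560000, 0.622500]
Iteration 5:
  c_5 = (0.560000 + 0.622500)/2 = 0.591250
  f(c_5) = f(0.591250) = -0.037615
  f(a) × f(c) < 0, new interval: [0.560000, 0.591250]
Iteration 6:
  c_6 = (0.560000 + 0.591250)/2 = 0.575625
  f(c_6) = f(0.575625) = -0.013272
  f(a) × f(c) < 0, new interval: [0.560000, 0.575625]

After 6 iteration(s), the approximation is c_6 = 0.575625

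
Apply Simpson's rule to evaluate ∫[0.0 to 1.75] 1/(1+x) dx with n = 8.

f(x) = 1/(1+x)
a = 0.0, b = 1.75, n = 8
h = (b - a)/n = 0.218750

Simpson's rule: (h/3)[f(x₀) + 4f(x₁) + 2f(x₂) + ... + f(xₙ)]

x_0 = 0.0000, f(x_0) = 1.000000, coefficient = 1
x_1 = 0.2188, f(x_1) = 0.820513, coefficient = 4
x_2 = 0.4375, f(x_2) = 0.695652, coefficient = 2
x_3 = 0.6562, f(x_3) = 0.603774, coefficient = 4
x_4 = 0.8750, f(x_4) = 0.533333, coefficient = 2
x_5 = 1.0938, f(x_5) = 0.477612, coefficient = 4
x_6 = 1.3125, f(x_6) = 0.432432, coefficient = 2
x_7 = 1.5312, f(x_7) = 0.395062, coefficient = 4
x_8 = 1.7500, f(x_8) = 0.363636, coefficient = 1

I ≈ (0.218750/3) × 13.874313 = 1.011669
Exact value: 1.011601
Error: 0.000068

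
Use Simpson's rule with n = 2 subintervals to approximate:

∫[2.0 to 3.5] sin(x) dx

f(x) = sin(x)
a = 2.0, b = 3.5, n = 2
h = (b - a)/n = 0.750000

Simpson's rule: (h/3)[f(x₀) + 4f(x₁) + 2f(x₂) + ... + f(xₙ)]

x_0 = 2.0000, f(x_0) = 0.909297, coefficient = 1
x_1 = 2.7500, f(x_1) = 0.381661, coefficient = 4
x_2 = 3.5000, f(x_2) = -0.350783, coefficient = 1

I ≈ (0.750000/3) × 2.085158 = 0.521290
Exact value: 0.520310
Error: 0.000980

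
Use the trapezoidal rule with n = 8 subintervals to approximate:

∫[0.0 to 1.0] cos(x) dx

f(x) = cos(x)
a = 0.0, b = 1.0, n = 8
h = (b - a)/n = 0.125000

Trapezoidal rule: (h/2)[f(x₀) + 2f(x₁) + 2f(x₂) + ... + f(xₙ)]

x_0 = 0.0000, f(x_0) = 1.000000, coefficient = 1
x_1 = 0.1250, f(x_1) = 0.992198, coefficient = 2
x_2 = 0.2500, f(x_2) = 0.968912, coefficient = 2
x_3 = 0.3750, f(x_3) = 0.930508, coefficient = 2
x_4 = 0.5000, f(x_4) = 0.877583, coefficient = 2
x_5 = 0.6250, f(x_5) = 0.810963, coefficient = 2
x_6 = 0.7500, f(x_6) = 0.731689, coefficient = 2
x_7 = 0.8750, f(x_7) = 0.640997, coefficient = 2
x_8 = 1.0000, f(x_8) = 0.540302, coefficient = 1

I ≈ (0.125000/2) × 13.446001 = 0.840375
Exact value: 0.841471
Error: 0.001096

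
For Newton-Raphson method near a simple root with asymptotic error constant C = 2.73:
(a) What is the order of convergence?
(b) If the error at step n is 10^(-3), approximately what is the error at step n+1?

(a) Newton-Raphson has quadratic (order 2) convergence near simple roots.
    This means |e_{n+1}| ≈ C|e_n|².

(b) With |e_n| = 10^(-3) and C = 2.73:
    |e_{n+1}| ≈ 2.73 × (10^(-3))² = 2.73 × 10^(-6)

(a) 2 (quadratic); (b) |e_{n+1}| ≈ 2.730e-06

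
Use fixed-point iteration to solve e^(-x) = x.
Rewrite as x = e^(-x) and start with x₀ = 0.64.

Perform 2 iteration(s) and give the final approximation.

Equation: e^(-x) = x
Fixed-point form: x = e^(-x)
x₀ = 0.64

x_1 = g(0.640000) = 0.527292
x_2 = g(0.527292) = 0.590201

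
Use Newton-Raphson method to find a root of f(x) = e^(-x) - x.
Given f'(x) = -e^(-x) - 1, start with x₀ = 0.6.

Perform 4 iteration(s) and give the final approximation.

f(x) = e^(-x) - x
f'(x) = -e^(-x) - 1
x₀ = 0.6

Newton-Raphson formula: x_{n+1} = x_n - f(x_n)/f'(x_n)

Iteration 1:
  f(0.600000) = -0.051188
  f'(0.600000) = -1.548812
  x_1 = 0.600000 - (-0.051188)/(-1.548812) = 0.566950
Iteration 2:
  f(0.566950) = 0.000303
  f'(0.566950) = -1.567253
  x_2 = 0.566950 - 0.000303/(-1.567253) = 0.567143
Iteration 3:
  f(0.567143) = 0.000000
  f'(0.567143) = -1.567143
  x_3 = 0.567143 - 0.000000/(-1.567143) = 0.567143
Iteration 4:
  f(0.567143) = 0.000000
  f'(0.567143) = -1.567143
  x_4 = 0.567143 - 0.000000/(-1.567143) = 0.567143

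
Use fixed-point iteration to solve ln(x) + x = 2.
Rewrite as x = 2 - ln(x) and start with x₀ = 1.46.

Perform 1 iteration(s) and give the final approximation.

Equation: ln(x) + x = 2
Fixed-point form: x = 2 - ln(x)
x₀ = 1.46

x_1 = g(1.460000) = 1.621564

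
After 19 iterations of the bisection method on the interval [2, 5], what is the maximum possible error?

Bisection error bound: |error| ≤ (b-a)/2^n
|error| ≤ (5 - 2)/2^19 = 3/2^19
|error| ≤ 0.0000057220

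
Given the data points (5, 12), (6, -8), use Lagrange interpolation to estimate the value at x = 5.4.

Lagrange interpolation formula:
P(x) = Σ yᵢ × Lᵢ(x)
where Lᵢ(x) = Π_{j≠i} (x - xⱼ)/(xᵢ - xⱼ)

L_0(5.4) = (5.4 - 6)/(5 - 6) = 0.600000
L_1(5.4) = (5.4 - 5)/(6 - 5) = 0.400000

P(5.4) = 12×L_0(5.4) + (-8)×L_1(5.4)
P(5.4) = 4.000000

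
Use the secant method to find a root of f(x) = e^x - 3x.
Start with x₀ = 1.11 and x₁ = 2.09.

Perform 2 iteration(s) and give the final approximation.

f(x) = e^x - 3x
x₀ = 1.11, x₁ = 2.09

Secant formula: x_{n+1} = x_n - f(x_n)(x_n - x_{n-1})/(f(x_n) - f(x_{n-1}))

Iteration 1:
  f(1.110000) = -0.295642
  f(2.090000) = 1.814915
  x_2 = 2.090000 - 1.814915×(2.090000 - 1.110000)/(1.814915 - (-0.295642))
       = 1.247276
Iteration 2:
  f(2.090000) = 1.814915
  f(1.247276) = -0.260980
  x_3 = 1.247276 - (-0.260980)×(1.247276 - 2.090000)/(-0.260980 - 1.814915)
       = 1.353223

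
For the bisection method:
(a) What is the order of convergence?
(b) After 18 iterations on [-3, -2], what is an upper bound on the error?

(a) Bisection has linear (order 1) convergence; the error is halved each step.

(b) Error bound = (b-a)/2^n = (-2 - (-3))/2^{18}
    = 1/2^{18}

(a) 1 (linear); (b) error ≤ 3.81e-06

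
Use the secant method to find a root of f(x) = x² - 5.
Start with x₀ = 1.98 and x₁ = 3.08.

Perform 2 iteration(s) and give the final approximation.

f(x) = x² - 5
x₀ = 1.98, x₁ = 3.08

Secant formula: x_{n+1} = x_n - f(x_n)(x_n - x_{n-1})/(f(x_n) - f(x_{n-1}))

Iteration 1:
  f(1.980000) = -1.079600
  f(3.080000) = 4.486400
  x_2 = 3.080000 - 4.486400×(3.080000 - 1.980000)/(4.486400 - (-1.079600))
       = 2.193360
Iteration 2:
  f(3.080000) = 4.486400
  f(2.193360) = -0.189173
  x_3 = 2.193360 - (-0.189173)×(2.193360 - 3.080000)/(-0.189173 - 4.486400)
       = 2.229233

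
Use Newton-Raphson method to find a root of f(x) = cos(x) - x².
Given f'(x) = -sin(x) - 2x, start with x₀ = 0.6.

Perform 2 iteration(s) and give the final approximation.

f(x) = cos(x) - x²
f'(x) = -sin(x) - 2x
x₀ = 0.6

Newton-Raphson formula: x_{n+1} = x_n - f(x_n)/f'(x_n)

Iteration 1:
  f(0.600000) = 0.465336
  f'(0.600000) = -1.764642
  x_1 = 0.600000 - 0.465336/(-1.764642) = 0.863700
Iteration 2:
  f(0.863700) = -0.096348
  f'(0.863700) = -2.487650
  x_2 = 0.863700 - (-0.096348)/(-2.487650) = 0.824969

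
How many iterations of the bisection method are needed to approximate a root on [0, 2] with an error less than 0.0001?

We need (b-a)/2^n ≤ 0.0001
(2 - 0)/2^n ≤ 0.0001
2/2^n ≤ 0.0001
2^n ≥ 20000
n ≥ log₂(20000) = 14.29
n ≥ 15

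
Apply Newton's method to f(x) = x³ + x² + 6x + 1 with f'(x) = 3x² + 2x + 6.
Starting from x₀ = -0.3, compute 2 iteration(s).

f(x) = x³ + x² + 6x + 1
f'(x) = 3x² + 2x + 6
x₀ = -0.3

Newton-Raphson formula: x_{n+1} = x_n - f(x_n)/f'(x_n)

Iteration 1:
  f(-0.300000) = -0.737000
  f'(-0.300000) = 5.670000
  x_1 = -0.300000 - (-0.737000)/5.670000 = -0.170018
Iteration 2:
  f(-0.170018) = 0.003886
  f'(-0.170018) = 5.746683
  x_2 = -0.170018 - 0.003886/5.746683 = -0.170694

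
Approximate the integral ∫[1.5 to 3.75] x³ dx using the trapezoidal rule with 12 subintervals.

f(x) = x³
a = 1.5, b = 3.75, n = 12
h = (b - a)/n = 0.187500

Trapezoidal rule: (h/2)[f(x₀) + 2f(x₁) + 2f(x₂) + ... + f(xₙ)]

x_0 = 1.5000, f(x_0) = 3.375000, coefficient = 1
x_1 = 1.6875, f(x_1) = 4.805420, coefficient = 2
x_2 = 1.8750, f(x_2) = 6.591797, coefficient = 2
x_3 = 2.0625, f(x_3) = 8.773682, coefficient = 2
x_4 = 2.2500, f(x_4) = 11.390625, coefficient = 2
x_5 = 2.4375, f(x_5) = 14.482178, coefficient = 2
x_6 = 2.6250, f(x_6) = 18.087891, coefficient = 2
x_7 = 2.8125, f(x_7) = 22.247314, coefficient = 2
x_8 = 3.0000, f(x_8) = 27.000000, coefficient = 2
x_9 = 3.1875, f(x_9) = 32.385498, coefficient = 2
x_10 = 3.3750, f(x_10) = 38.443359, coefficient = 2
x_11 = 3.5625, f(x_11) = 45.213135, coefficient = 2
x_12 = 3.7500, f(x_12) = 52.734375, coefficient = 1

I ≈ (0.187500/2) × 514.951172 = 48.276672
Exact value: 48.172852
Error: 0.103821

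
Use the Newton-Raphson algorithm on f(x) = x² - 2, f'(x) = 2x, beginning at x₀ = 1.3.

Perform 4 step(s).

f(x) = x² - 2
f'(x) = 2x
x₀ = 1.3

Newton-Raphson formula: x_{n+1} = x_n - f(x_n)/f'(x_n)

Iteration 1:
  f(1.300000) = -0.310000
  f'(1.300000) = 2.600000
  x_1 = 1.300000 - (-0.310000)/2.600000 = 1.419231
Iteration 2:
  f(1.419231) = 0.014216
  f'(1.419231) = 2.838462
  x_2 = 1.419231 - 0.014216/2.838462 = 1.414222
Iteration 3:
  f(1.414222) = 0.000025
  f'(1.414222) = 2.828445
  x_3 = 1.414222 - 0.000025/2.828445 = 1.414214
Iteration 4:
  f(1.414214) = 0.000000
  f'(1.414214) = 2.828427
  x_4 = 1.414214 - 0.000000/2.828427 = 1.414214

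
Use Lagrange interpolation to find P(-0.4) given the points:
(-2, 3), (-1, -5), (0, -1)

Lagrange interpolation formula:
P(x) = Σ yᵢ × Lᵢ(x)
where Lᵢ(x) = Π_{j≠i} (x - xⱼ)/(xᵢ - xⱼ)

L_0(-0.4) = (-0.4 - (-1))/(-2 - (-1)) × (-0.4 - 0)/(-2 - 0) = -0.120000
L_1(-0.4) = (-0.4 - (-2))/(-1 - (-2)) × (-0.4 - 0)/(-1 - 0) = 0.640000
L_2(-0.4) = (-0.4 - (-2))/(0 - (-2)) × (-0.4 - (-1))/(0 - (-1)) = 0.480000

P(-0.4) = 3×L_0(-0.4) + (-5)×L_1(-0.4) + (-1)×L_2(-0.4)
P(-0.4) = -4.040000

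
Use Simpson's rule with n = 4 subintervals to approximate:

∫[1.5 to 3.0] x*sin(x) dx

f(x) = x*sin(x)
a = 1.5, b = 3.0, n = 4
h = (b - a)/n = 0.375000

Simpson's rule: (h/3)[f(x₀) + 4f(x₁) + 2f(x₂) + ... + f(xₙ)]

x_0 = 1.5000, f(x_0) = 1.496242, coefficient = 1
x_1 = 1.8750, f(x_1) = 1.788911, coefficient = 4
x_2 = 2.2500, f(x_2) = 1.750665, coefficient = 2
x_3 = 2.6250, f(x_3) = 1.296541, coefficient = 4
x_4 = 3.0000, f(x_4) = 0.423360, coefficient = 1

I ≈ (0.375000/3) × 17.762738 = 2.220342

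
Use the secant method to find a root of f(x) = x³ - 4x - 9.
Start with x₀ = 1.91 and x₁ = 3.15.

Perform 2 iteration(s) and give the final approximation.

f(x) = x³ - 4x - 9
x₀ = 1.91, x₁ = 3.15

Secant formula: x_{n+1} = x_n - f(x_n)(x_n - x_{n-1})/(f(x_n) - f(x_{n-1}))

Iteration 1:
  f(1.910000) = -9.672129
  f(3.150000) = 9.655875
  x_2 = 3.150000 - 9.655875×(3.150000 - 1.910000)/(9.655875 - (-9.672129))
       = 2.530521
Iteration 2:
  f(3.150000) = 9.655875
  f(2.530521) = -2.917794
  x_3 = 2.530521 - (-2.917794)×(2.530521 - 3.150000)/(-2.917794 - 9.655875)
       = 2.674275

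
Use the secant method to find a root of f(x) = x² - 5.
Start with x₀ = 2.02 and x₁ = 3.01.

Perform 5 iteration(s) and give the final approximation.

f(x) = x² - 5
x₀ = 2.02, x₁ = 3.01

Secant formula: x_{n+1} = x_n - f(x_n)(x_n - x_{n-1})/(f(x_n) - f(x_{n-1}))

Iteration 1:
  f(2.020000) = -0.919600
  f(3.010000) = 4.060100
  x_2 = 3.010000 - 4.060100×(3.010000 - 2.020000)/(4.060100 - (-0.919600))
       = 2.202823
Iteration 2:
  f(3.010000) = 4.060100
  f(2.202823) = -0.147571
  x_3 = 2.202823 - (-0.147571)×(2.202823 - 3.010000)/(-0.147571 - 4.060100)
       = 2.231132
Iteration 3:
  f(2.202823) = -0.147571
  f(2.231132) = -0.022049
  x_4 = 2.231132 - (-0.022049)×(2.231132 - 2.202823)/(-0.022049 - (-0.147571))
       = 2.236105
Iteration 4:
  f(2.231132) = -0.022049
  f(2.236105) = 0.000166
  x_5 = 2.236105 - 0.000166×(2.236105 - 2.231132)/(0.000166 - (-0.022049))
       = 2.236068
Iteration 5:
  f(2.236105) = 0.000166
  f(2.236068) = 0.000000
  x_6 = 2.236068 - 0.000000×(2.236068 - 2.236105)/(0.000000 - 0.000166)
       = 2.236068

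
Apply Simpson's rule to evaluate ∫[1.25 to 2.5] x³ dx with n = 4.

f(x) = x³
a = 1.25, b = 2.5, n = 4
h = (b - a)/n = 0.312500

Simpson's rule: (h/3)[f(x₀) + 4f(x₁) + 2f(x₂) + ... + f(xₙ)]

x_0 = 1.2500, f(x_0) = 1.953125, coefficient = 1
x_1 = 1.5625, f(x_1) = 3.814697, coefficient = 4
x_2 = 1.8750, f(x_2) = 6.591797, coefficient = 2
x_3 = 2.1875, f(x_3) = 10.467529, coefficient = 4
x_4 = 2.5000, f(x_4) = 15.625000, coefficient = 1

I ≈ (0.312500/3) × 87.890625 = 9.155273
Exact value: 9.155273
Error: 0.000000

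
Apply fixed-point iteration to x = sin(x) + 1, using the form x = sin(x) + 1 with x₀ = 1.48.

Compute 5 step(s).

Equation: x = sin(x) + 1
Fixed-point form: x = sin(x) + 1
x₀ = 1.48

x_1 = g(1.480000) = 1.995881
x_2 = g(1.995881) = 1.911004
x_3 = g(1.911004) = 1.942685
x_4 = g(1.942685) = 1.931643
x_5 = g(1.931643) = 1.935598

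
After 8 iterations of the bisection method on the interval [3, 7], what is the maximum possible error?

Bisection error bound: |error| ≤ (b-a)/2^n
|error| ≤ (7 - 3)/2^8 = 4/2^8
|error| ≤ 0.0156250000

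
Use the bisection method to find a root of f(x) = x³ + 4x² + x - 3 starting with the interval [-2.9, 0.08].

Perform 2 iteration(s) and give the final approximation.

f(x) = x³ + 4x² + x - 3
Initial interval: [-2.9, 0.08]

Iteration 1:
  c_1 = (-2.900000 + 0.080000)/2 = -1.410000
  f(c_1) = f(-1.410000) = 0.739179
  f(a) × f(c) ≥ 0, new interval: [-1.410000, 0.080000]
Iteration 2:
  c_2 = (-1.410000 + 0.080000)/2 = -0.665000
  f(c_2) = f(-0.665000) = -2.190180
  f(a) × f(c) < 0, new interval: [-1.410000, -0.665000]

After 2 iteration(s), the approximation is c_2 = -0.665000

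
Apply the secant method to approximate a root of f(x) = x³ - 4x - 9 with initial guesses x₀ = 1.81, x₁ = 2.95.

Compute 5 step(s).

f(x) = x³ - 4x - 9
x₀ = 1.81, x₁ = 2.95

Secant formula: x_{n+1} = x_n - f(x_n)(x_n - x_{n-1})/(f(x_n) - f(x_{n-1}))

Iteration 1:
  f(1.810000) = -10.310259
  f(2.950000) = 4.872375
  x_2 = 2.950000 - 4.872375×(2.950000 - 1.810000)/(4.872375 - (-10.310259))
       = 2.584154
Iteration 2:
  f(2.950000) = 4.872375
  f(2.584154) = -2.080020
  x_3 = 2.584154 - (-2.080020)×(2.584154 - 2.950000)/(-2.080020 - 4.872375)
       = 2.693608
Iteration 3:
  f(2.584154) = -2.080020
  f(2.693608) = -0.230897
  x_4 = 2.693608 - (-0.230897)×(2.693608 - 2.584154)/(-0.230897 - (-2.080020))
       = 2.707275
Iteration 4:
  f(2.693608) = -0.230897
  f(2.707275) = 0.013437
  x_5 = 2.707275 - 0.013437×(2.707275 - 2.693608)/(0.013437 - (-0.230897))
       = 2.706524
Iteration 5:
  f(2.707275) = 0.013437
  f(2.706524) = -0.000079
  x_6 = 2.706524 - (-0.000079)×(2.706524 - 2.707275)/(-0.000079 - 0.013437)
       = 2.706528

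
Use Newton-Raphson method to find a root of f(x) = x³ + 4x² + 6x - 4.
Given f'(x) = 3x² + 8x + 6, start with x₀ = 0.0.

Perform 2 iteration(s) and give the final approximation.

f(x) = x³ + 4x² + 6x - 4
f'(x) = 3x² + 8x + 6
x₀ = 0.0

Newton-Raphson formula: x_{n+1} = x_n - f(x_n)/f'(x_n)

Iteration 1:
  f(0.000000) = -4.000000
  f'(0.000000) = 6.000000
  x_1 = 0.000000 - (-4.000000)/6.000000 = 0.666667
Iteration 2:
  f(0.666667) = 2.074074
  f'(0.666667) = 12.666667
  x_2 = 0.666667 - 2.074074/12.666667 = 0.502924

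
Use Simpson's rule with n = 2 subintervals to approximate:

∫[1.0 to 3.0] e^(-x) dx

f(x) = e^(-x)
a = 1.0, b = 3.0, n = 2
h = (b - a)/n = 1.000000

Simpson's rule: (h/3)[f(x₀) + 4f(x₁) + 2f(x₂) + ... + f(xₙ)]

x_0 = 1.0000, f(x_0) = 0.367879, coefficient = 1
x_1 = 2.0000, f(x_1) = 0.135335, coefficient = 4
x_2 = 3.0000, f(x_2) = 0.049787, coefficient = 1

I ≈ (1.000000/3) × 0.959008 = 0.319669
Exact value: 0.318092
Error: 0.001577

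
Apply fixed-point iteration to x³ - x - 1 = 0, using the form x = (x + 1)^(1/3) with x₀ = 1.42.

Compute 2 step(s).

Equation: x³ - x - 1 = 0
Fixed-point form: x = (x + 1)^(1/3)
x₀ = 1.42

x_1 = g(1.420000) = 1.342575
x_2 = g(1.342575) = 1.328101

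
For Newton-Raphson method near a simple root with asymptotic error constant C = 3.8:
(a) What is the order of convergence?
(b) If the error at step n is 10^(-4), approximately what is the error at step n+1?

(a) Newton-Raphson has quadratic (order 2) convergence near simple roots.
    This means |e_{n+1}| ≈ C|e_n|².

(b) With |e_n| = 10^(-4) and C = 3.8:
    |e_{n+1}| ≈ 3.8 × (10^(-4))² = 3.8 × 10^(-8)

(a) 2 (quadratic); (b) |e_{n+1}| ≈ 3.800e-08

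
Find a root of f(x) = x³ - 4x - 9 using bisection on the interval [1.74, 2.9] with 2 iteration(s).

f(x) = x³ - 4x - 9
Initial interval: [1.74, 2.9]

Iteration 1:
  c_1 = (1.740000 + 2.900000)/2 = 2.320000
  f(c_1) = f(2.320000) = -5.792832
  f(a) × f(c) ≥ 0, new interval: [2.320000, 2.900000]
Iteration 2:
  c_2 = (2.320000 + 2.900000)/2 = 2.610000
  f(c_2) = f(2.610000) = -1.660419
  f(a) × f(c) ≥ 0, new interval: [2.610000, 2.900000]

After 2 iteration(s), the approximation is c_2 = 2.610000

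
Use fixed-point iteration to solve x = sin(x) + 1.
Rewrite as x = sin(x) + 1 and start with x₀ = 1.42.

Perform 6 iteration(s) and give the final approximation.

Equation: x = sin(x) + 1
Fixed-point form: x = sin(x) + 1
x₀ = 1.42

x_1 = g(1.420000) = 1.988652
x_2 = g(1.988652) = 1.913961
x_3 = g(1.913961) = 1.941694
x_4 = g(1.941694) = 1.932002
x_5 = g(1.932002) = 1.935471
x_6 = g(1.935471) = 1.934240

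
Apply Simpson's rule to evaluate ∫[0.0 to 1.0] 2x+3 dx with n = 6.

f(x) = 2x+3
a = 0.0, b = 1.0, n = 6
h = (b - a)/n = 0.166667

Simpson's rule: (h/3)[f(x₀) + 4f(x₁) + 2f(x₂) + ... + f(xₙ)]

x_0 = 0.0000, f(x_0) = 3.000000, coefficient = 1
x_1 = 0.1667, f(x_1) = 3.333333, coefficient = 4
x_2 = 0.3333, f(x_2) = 3.666667, coefficient = 2
x_3 = 0.5000, f(x_3) = 4.000000, coefficient = 4
x_4 = 0.6667, f(x_4) = 4.333333, coefficient = 2
x_5 = 0.8333, f(x_5) = 4.666667, coefficient = 4
x_6 = 1.0000, f(x_6) = 5.000000, coefficient = 1

I ≈ (0.166667/3) × 72.000000 = 4.000000
Exact value: 4.000000
Error: 0.000000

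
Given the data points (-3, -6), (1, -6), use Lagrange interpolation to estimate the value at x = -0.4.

Lagrange interpolation formula:
P(x) = Σ yᵢ × Lᵢ(x)
where Lᵢ(x) = Π_{j≠i} (x - xⱼ)/(xᵢ - xⱼ)

L_0(-0.4) = (-0.4 - 1)/(-3 - 1) = 0.350000
L_1(-0.4) = (-0.4 - (-3))/(1 - (-3)) = 0.650000

P(-0.4) = (-6)×L_0(-0.4) + (-6)×L_1(-0.4)
P(-0.4) = -6.000000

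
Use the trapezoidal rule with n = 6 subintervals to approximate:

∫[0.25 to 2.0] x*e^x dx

f(x) = x*e^x
a = 0.25, b = 2.0, n = 6
h = (b - a)/n = 0.291667

Trapezoidal rule: (h/2)[f(x₀) + 2f(x₁) + 2f(x₂) + ... + f(xₙ)]

x_0 = 0.2500, f(x_0) = 0.321006, coefficient = 1
x_1 = 0.5417, f(x_1) = 0.931054, coefficient = 2
x_2 = 0.8333, f(x_2) = 1.917480, coefficient = 2
x_3 = 1.1250, f(x_3) = 3.465244, coefficient = 2
x_4 = 1.4167, f(x_4) = 5.841417, coefficient = 2
x_5 = 1.7083, f(x_5) = 9.429580, coefficient = 2
x_6 = 2.0000, f(x_6) = 14.778112, coefficient = 1

I ≈ (0.291667/2) × 58.268668 = 8.497514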